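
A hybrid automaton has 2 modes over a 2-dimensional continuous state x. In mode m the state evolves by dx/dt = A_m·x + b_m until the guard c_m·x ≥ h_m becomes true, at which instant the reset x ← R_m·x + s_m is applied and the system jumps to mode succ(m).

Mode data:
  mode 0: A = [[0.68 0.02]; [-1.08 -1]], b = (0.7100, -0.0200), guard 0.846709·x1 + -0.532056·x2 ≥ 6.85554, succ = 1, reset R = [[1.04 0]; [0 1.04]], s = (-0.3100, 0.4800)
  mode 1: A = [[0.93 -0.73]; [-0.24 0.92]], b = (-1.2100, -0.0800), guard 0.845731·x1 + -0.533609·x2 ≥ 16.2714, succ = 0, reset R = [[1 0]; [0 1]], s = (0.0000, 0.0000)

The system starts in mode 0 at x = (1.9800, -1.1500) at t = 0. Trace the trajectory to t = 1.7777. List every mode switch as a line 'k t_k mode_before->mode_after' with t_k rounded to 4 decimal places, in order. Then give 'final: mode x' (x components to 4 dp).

Mode 0: guard c·x = 6.8555 hit at Δt = 1.2411 (t = 1.2411), x⁻ = (5.9122, -3.4764) → reset → x⁺ = (5.8387, -3.1355), jump to mode 1
Mode 1: flow for 0.5366 to horizon, guard not reached → x = (11.0567, -6.5101)

1 1.2411 0->1
final: 1 11.0567 -6.5101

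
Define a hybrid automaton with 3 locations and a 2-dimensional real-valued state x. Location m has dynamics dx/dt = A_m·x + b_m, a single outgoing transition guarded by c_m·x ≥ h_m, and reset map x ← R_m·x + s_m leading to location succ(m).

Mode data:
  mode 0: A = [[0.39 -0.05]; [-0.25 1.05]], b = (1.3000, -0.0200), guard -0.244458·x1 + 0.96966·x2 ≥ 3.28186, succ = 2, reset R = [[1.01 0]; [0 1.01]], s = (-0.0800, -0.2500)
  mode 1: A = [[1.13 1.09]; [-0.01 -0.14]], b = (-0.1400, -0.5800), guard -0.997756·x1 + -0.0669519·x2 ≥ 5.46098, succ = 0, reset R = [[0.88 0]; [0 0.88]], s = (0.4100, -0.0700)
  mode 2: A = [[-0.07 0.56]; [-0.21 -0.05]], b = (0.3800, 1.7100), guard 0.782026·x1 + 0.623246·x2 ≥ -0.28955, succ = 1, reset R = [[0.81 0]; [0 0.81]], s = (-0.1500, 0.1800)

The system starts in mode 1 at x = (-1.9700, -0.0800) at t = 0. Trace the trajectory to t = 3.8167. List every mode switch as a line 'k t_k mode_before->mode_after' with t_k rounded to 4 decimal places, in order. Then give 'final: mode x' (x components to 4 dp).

1 0.8041 1->0
2 2.3918 0->2
3 3.2273 2->1
final: 1 -3.0941 2.7794

Mode 1: guard c·x = 5.4610 hit at Δt = 0.8041 (t = 0.8041), x⁻ = (-5.4406, -0.4863) → reset → x⁺ = (-4.3778, -0.4980), jump to mode 0
Mode 0: guard c·x = 3.2819 hit at Δt = 1.5877 (t = 2.3918), x⁻ = (-5.3048, 2.0472) → reset → x⁺ = (-5.4378, 1.8177), jump to mode 2
Mode 2: guard c·x = -0.2895 hit at Δt = 0.8355 (t = 3.2273), x⁻ = (-3.4955, 3.9214) → reset → x⁺ = (-2.9813, 3.3564), jump to mode 1
Mode 1: flow for 0.5894 to horizon, guard not reached → x = (-3.0941, 2.7794)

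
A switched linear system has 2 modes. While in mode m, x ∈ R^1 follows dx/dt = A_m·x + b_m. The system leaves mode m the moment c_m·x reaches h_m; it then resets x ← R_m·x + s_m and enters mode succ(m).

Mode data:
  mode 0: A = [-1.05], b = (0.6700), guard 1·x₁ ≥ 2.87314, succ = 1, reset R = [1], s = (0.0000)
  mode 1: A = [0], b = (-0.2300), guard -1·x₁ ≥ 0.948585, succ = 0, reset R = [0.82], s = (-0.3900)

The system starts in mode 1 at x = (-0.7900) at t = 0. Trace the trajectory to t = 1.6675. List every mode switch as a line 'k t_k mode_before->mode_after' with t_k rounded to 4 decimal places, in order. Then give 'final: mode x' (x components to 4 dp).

1 0.6895 1->0
final: 0 -0.0086

Mode 1: guard c·x = 0.9486 hit at Δt = 0.6895 (t = 0.6895), x⁻ = (-0.9486) → reset → x⁺ = (-1.1678), jump to mode 0
Mode 0: flow for 0.9780 to horizon, guard not reached → x = (-0.0086)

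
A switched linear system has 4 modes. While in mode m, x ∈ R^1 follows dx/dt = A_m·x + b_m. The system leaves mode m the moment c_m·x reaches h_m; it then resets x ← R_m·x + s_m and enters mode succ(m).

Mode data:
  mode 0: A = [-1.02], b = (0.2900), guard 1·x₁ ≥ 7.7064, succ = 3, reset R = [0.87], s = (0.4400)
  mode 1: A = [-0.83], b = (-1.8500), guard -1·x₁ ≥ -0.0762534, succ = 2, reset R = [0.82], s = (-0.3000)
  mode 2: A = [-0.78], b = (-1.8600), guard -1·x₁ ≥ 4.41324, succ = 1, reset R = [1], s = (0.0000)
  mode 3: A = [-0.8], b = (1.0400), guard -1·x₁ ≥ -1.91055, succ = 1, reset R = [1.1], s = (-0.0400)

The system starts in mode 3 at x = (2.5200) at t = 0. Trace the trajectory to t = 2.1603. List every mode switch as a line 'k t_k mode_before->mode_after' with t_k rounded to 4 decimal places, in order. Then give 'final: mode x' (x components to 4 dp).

1 0.8653 3->1
2 1.6138 1->2
final: 2 -0.9827

Mode 3: guard c·x = -1.9105 hit at Δt = 0.8653 (t = 0.8653), x⁻ = (1.9105) → reset → x⁺ = (2.0616), jump to mode 1
Mode 1: guard c·x = -0.0763 hit at Δt = 0.7485 (t = 1.6138), x⁻ = (0.0763) → reset → x⁺ = (-0.2375), jump to mode 2
Mode 2: flow for 0.5465 to horizon, guard not reached → x = (-0.9827)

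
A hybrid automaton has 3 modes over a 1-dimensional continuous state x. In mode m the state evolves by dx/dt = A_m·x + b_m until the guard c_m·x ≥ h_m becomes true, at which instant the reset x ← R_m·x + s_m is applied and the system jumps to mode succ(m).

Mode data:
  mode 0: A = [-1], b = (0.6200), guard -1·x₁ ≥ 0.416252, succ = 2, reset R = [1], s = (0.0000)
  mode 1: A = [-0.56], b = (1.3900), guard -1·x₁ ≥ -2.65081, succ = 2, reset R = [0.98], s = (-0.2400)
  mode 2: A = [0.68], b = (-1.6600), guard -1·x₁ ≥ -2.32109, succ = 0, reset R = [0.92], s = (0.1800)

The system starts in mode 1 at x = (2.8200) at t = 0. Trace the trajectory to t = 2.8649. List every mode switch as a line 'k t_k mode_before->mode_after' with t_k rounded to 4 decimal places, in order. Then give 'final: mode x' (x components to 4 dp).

1 1.2405 1->2
2 1.7770 2->0
final: 0 1.1912

Mode 1: guard c·x = -2.6508 hit at Δt = 1.2405 (t = 1.2405), x⁻ = (2.6508) → reset → x⁺ = (2.3578), jump to mode 2
Mode 2: guard c·x = -2.3211 hit at Δt = 0.5364 (t = 1.7770), x⁻ = (2.3211) → reset → x⁺ = (2.3154), jump to mode 0
Mode 0: flow for 1.0879 to horizon, guard not reached → x = (1.1912)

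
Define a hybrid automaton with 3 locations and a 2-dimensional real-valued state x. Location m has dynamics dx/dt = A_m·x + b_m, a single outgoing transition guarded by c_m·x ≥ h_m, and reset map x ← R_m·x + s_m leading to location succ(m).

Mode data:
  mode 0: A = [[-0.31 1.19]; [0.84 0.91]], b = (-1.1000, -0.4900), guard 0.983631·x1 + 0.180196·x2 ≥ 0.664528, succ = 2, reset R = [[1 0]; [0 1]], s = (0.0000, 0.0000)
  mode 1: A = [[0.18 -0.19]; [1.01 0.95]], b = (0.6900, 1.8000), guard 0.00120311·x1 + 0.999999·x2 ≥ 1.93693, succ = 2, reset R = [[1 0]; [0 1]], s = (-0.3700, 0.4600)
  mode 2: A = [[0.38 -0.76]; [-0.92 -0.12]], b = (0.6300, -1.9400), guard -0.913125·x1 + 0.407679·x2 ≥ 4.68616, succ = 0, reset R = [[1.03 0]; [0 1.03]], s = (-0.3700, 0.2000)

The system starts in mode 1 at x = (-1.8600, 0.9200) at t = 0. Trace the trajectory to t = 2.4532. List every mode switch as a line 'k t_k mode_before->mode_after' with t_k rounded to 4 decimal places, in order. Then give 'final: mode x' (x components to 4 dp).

1 0.8037 1->2
2 1.5401 2->0
final: 0 -1.6645 2.5740

Mode 1: guard c·x = 1.9369 hit at Δt = 0.8037 (t = 0.8037), x⁻ = (-1.7742, 1.9391) → reset → x⁺ = (-2.1442, 2.3991), jump to mode 2
Mode 2: guard c·x = 4.6862 hit at Δt = 0.7364 (t = 1.5401), x⁻ = (-3.8999, 2.7597) → reset → x⁺ = (-4.3869, 3.0424), jump to mode 0
Mode 0: flow for 0.9131 to horizon, guard not reached → x = (-1.6645, 2.5740)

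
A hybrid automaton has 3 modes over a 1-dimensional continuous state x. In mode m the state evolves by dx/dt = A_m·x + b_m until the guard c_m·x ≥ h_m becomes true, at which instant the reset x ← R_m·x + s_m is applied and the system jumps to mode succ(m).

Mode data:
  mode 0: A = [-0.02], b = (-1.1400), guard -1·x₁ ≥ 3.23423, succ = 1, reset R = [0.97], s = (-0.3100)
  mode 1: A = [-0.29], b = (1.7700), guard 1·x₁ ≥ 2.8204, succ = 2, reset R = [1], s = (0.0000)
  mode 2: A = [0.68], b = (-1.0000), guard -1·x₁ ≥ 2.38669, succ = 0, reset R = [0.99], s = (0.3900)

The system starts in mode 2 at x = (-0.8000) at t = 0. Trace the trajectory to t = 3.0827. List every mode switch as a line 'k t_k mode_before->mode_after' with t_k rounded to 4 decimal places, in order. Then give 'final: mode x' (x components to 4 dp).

1 0.7793 2->0
2 1.9388 0->1
final: 1 -0.7509

Mode 2: guard c·x = 2.3867 hit at Δt = 0.7793 (t = 0.7793), x⁻ = (-2.3867) → reset → x⁺ = (-1.9728), jump to mode 0
Mode 0: guard c·x = 3.2342 hit at Δt = 1.1595 (t = 1.9388), x⁻ = (-3.2342) → reset → x⁺ = (-3.4472), jump to mode 1
Mode 1: flow for 1.1439 to horizon, guard not reached → x = (-0.7509)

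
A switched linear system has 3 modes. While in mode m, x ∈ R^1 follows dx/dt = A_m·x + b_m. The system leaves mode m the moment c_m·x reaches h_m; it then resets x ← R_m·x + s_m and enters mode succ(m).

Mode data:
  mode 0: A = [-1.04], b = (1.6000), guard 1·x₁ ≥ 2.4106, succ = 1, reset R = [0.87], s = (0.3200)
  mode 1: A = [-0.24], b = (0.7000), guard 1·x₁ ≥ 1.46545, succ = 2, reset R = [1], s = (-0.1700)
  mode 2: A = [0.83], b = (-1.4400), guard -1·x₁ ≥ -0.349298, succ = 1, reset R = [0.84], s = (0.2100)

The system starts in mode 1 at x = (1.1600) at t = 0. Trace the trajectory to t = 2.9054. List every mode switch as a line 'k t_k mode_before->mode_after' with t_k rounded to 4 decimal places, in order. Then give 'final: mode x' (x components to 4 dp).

Mode 1: guard c·x = 1.4654 hit at Δt = 0.7959 (t = 0.7959), x⁻ = (1.4654) → reset → x⁺ = (1.2954), jump to mode 2
Mode 2: guard c·x = -0.3493 hit at Δt = 1.3835 (t = 2.1794), x⁻ = (0.3493) → reset → x⁺ = (0.5034), jump to mode 1
Mode 1: flow for 0.7260 to horizon, guard not reached → x = (0.8893)

1 0.7959 1->2
2 2.1794 2->1
final: 1 0.8893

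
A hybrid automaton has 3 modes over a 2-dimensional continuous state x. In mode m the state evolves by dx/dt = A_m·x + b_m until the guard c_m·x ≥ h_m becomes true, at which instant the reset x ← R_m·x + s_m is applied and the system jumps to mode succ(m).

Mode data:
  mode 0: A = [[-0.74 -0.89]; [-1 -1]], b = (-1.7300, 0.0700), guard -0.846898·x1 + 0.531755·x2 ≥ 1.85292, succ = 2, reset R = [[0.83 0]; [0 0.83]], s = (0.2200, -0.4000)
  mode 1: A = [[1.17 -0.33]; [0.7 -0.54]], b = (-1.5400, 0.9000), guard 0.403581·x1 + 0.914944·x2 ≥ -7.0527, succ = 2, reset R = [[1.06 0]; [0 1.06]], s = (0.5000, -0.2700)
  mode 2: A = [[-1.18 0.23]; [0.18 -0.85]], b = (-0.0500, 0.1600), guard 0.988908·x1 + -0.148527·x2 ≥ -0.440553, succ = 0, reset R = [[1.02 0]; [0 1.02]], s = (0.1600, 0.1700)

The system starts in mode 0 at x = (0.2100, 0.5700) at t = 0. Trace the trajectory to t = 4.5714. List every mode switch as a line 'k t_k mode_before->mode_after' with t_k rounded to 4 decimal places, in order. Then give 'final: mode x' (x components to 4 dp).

Mode 0: guard c·x = 1.8529 hit at Δt = 1.1092 (t = 1.1092), x⁻ = (-1.6335, 0.8829) → reset → x⁺ = (-1.1358, 0.3328), jump to mode 2
Mode 2: guard c·x = -0.4406 hit at Δt = 0.8447 (t = 1.9539), x⁻ = (-0.4176, 0.1856) → reset → x⁺ = (-0.2660, 0.3593), jump to mode 0
Mode 0: guard c·x = 1.8529 hit at Δt = 0.9405 (t = 2.8944), x⁻ = (-1.6497, 0.8571) → reset → x⁺ = (-1.1493, 0.3114), jump to mode 2
Mode 2: guard c·x = -0.4406 hit at Δt = 0.8550 (t = 3.7493), x⁻ = (-0.4194, 0.1735) → reset → x⁺ = (-0.2678, 0.3469), jump to mode 0
Mode 0: flow for 0.8221 to horizon, guard not reached → x = (-1.4942, 0.7516)

1 1.1092 0->2
2 1.9539 2->0
3 2.8944 0->2
4 3.7493 2->0
final: 0 -1.4942 0.7516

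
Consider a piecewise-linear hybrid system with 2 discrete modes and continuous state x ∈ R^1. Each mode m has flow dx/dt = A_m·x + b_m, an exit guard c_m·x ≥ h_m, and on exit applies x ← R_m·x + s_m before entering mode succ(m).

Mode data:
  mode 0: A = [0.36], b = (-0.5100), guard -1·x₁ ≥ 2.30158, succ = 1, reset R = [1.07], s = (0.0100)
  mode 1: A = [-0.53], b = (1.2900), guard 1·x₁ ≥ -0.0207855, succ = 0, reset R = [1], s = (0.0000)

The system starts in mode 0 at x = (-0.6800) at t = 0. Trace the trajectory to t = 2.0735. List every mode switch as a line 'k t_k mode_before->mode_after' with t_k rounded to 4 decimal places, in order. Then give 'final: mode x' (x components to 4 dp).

Mode 0: guard c·x = 2.3016 hit at Δt = 1.5914 (t = 1.5914), x⁻ = (-2.3016) → reset → x⁺ = (-2.4527), jump to mode 1
Mode 1: flow for 0.4821 to horizon, guard not reached → x = (-1.3508)

1 1.5914 0->1
final: 1 -1.3508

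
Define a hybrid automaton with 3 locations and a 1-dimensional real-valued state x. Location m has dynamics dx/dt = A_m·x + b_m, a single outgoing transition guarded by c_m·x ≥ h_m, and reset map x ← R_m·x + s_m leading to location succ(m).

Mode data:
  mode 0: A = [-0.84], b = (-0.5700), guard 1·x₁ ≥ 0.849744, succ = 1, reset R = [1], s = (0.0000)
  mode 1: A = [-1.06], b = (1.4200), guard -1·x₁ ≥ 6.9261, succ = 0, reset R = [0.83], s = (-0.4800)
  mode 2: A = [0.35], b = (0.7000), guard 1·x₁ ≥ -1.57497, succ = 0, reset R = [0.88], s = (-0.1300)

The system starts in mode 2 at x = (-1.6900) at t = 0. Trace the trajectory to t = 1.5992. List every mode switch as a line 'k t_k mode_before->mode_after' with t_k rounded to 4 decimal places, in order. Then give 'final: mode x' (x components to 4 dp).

1 0.9017 2->0
final: 0 -1.1447

Mode 2: guard c·x = -1.5750 hit at Δt = 0.9017 (t = 0.9017), x⁻ = (-1.5750) → reset → x⁺ = (-1.5160), jump to mode 0
Mode 0: flow for 0.6975 to horizon, guard not reached → x = (-1.1447)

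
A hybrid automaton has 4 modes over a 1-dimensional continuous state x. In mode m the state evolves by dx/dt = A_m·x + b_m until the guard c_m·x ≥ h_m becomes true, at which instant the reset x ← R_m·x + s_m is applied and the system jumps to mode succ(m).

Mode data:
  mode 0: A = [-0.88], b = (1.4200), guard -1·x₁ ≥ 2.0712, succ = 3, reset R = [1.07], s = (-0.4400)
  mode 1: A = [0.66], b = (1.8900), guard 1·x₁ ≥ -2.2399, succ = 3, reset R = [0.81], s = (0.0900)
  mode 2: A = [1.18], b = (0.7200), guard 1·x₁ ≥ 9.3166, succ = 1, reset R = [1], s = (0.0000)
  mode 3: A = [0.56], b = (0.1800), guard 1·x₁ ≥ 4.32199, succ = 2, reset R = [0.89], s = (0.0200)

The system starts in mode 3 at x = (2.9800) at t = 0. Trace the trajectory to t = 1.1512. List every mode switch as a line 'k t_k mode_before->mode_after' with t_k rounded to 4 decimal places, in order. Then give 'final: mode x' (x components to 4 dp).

1 0.6091 3->2
final: 2 7.8772

Mode 3: guard c·x = 4.3220 hit at Δt = 0.6091 (t = 0.6091), x⁻ = (4.3220) → reset → x⁺ = (3.8666), jump to mode 2
Mode 2: flow for 0.5421 to horizon, guard not reached → x = (7.8772)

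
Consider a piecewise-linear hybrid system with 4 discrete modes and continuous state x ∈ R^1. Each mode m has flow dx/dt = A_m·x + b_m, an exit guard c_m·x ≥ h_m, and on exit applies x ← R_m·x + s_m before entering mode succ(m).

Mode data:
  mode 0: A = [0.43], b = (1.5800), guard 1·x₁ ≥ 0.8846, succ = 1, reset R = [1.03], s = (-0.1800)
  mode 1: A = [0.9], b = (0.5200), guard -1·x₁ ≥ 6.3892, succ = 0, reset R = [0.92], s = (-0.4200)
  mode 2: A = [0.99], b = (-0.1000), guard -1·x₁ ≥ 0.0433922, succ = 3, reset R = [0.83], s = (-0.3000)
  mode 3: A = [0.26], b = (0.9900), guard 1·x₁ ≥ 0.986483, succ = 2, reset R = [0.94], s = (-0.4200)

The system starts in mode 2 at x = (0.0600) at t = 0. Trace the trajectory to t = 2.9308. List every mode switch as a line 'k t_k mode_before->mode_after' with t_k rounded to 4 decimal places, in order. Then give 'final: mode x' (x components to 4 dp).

Mode 2: guard c·x = 0.0434 hit at Δt = 1.2715 (t = 1.2715), x⁻ = (-0.0434) → reset → x⁺ = (-0.3360), jump to mode 3
Mode 3: guard c·x = 0.9865 hit at Δt = 1.2414 (t = 2.5129), x⁻ = (0.9865) → reset → x⁺ = (0.5073), jump to mode 2
Mode 2: flow for 0.4179 to horizon, guard not reached → x = (0.7155)

1 1.2715 2->3
2 2.5129 3->2
final: 2 0.7155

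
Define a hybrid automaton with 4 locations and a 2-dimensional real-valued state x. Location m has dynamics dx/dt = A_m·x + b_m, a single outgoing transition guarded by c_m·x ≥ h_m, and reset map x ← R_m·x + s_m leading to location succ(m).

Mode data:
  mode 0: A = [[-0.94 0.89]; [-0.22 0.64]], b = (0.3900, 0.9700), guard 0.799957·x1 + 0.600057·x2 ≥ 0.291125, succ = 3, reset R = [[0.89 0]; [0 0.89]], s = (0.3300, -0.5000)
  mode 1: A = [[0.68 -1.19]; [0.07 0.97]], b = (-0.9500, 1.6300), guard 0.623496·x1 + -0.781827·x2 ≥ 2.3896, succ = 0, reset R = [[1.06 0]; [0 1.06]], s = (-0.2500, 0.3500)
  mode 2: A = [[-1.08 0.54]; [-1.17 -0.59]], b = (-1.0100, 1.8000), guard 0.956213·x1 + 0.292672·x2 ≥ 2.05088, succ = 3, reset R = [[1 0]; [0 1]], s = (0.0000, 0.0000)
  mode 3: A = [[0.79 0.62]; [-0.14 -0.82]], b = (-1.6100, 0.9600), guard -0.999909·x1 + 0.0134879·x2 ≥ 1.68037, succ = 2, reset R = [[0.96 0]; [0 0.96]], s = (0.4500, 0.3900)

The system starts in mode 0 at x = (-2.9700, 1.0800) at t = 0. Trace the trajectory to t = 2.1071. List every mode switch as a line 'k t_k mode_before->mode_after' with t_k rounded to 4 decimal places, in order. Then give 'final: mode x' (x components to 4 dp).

1 0.4464 0->3
2 0.9588 3->2
final: 2 -0.0722 2.8727

Mode 0: guard c·x = 0.2911 hit at Δt = 0.4464 (t = 0.4464), x⁻ = (-1.2724, 2.1815) → reset → x⁺ = (-0.8024, 1.4415), jump to mode 3
Mode 3: guard c·x = 1.6804 hit at Δt = 0.5124 (t = 0.9588), x⁻ = (-1.6614, 1.4208) → reset → x⁺ = (-1.1449, 1.7540), jump to mode 2
Mode 2: flow for 1.1483 to horizon, guard not reached → x = (-0.0722, 2.8727)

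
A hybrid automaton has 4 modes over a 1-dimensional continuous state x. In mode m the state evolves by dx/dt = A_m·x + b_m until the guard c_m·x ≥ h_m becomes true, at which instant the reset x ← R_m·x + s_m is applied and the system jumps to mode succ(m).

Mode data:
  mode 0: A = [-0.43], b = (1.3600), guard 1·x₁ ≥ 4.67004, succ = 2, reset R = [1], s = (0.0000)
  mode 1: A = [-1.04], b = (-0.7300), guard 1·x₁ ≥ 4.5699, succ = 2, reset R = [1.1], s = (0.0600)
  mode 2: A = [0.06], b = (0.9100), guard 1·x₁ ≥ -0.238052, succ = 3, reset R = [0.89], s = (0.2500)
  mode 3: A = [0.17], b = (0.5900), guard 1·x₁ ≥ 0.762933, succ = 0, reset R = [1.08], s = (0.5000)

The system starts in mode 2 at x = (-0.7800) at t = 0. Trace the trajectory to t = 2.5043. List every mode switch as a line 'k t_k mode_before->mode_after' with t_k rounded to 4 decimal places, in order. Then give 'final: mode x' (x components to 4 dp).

1 0.6163 2->3
2 1.7209 3->0
final: 0 1.8499

Mode 2: guard c·x = -0.2381 hit at Δt = 0.6163 (t = 0.6163), x⁻ = (-0.2381) → reset → x⁺ = (0.0381), jump to mode 3
Mode 3: guard c·x = 0.7629 hit at Δt = 1.1046 (t = 1.7209), x⁻ = (0.7629) → reset → x⁺ = (1.3240), jump to mode 0
Mode 0: flow for 0.7834 to horizon, guard not reached → x = (1.8499)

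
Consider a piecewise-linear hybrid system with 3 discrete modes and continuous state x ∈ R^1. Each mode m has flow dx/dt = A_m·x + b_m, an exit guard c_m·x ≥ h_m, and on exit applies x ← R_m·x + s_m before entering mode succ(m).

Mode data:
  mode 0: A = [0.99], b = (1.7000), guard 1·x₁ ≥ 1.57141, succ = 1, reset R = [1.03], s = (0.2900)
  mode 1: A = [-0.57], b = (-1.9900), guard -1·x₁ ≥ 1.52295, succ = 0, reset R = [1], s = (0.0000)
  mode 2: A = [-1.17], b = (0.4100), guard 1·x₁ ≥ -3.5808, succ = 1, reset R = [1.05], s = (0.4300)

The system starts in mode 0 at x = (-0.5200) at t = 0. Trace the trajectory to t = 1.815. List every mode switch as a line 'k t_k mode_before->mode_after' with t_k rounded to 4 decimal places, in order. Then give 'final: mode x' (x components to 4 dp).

1 1.0207 0->1
final: 1 -0.0576

Mode 0: guard c·x = 1.5714 hit at Δt = 1.0207 (t = 1.0207), x⁻ = (1.5714) → reset → x⁺ = (1.9086), jump to mode 1
Mode 1: flow for 0.7943 to horizon, guard not reached → x = (-0.0576)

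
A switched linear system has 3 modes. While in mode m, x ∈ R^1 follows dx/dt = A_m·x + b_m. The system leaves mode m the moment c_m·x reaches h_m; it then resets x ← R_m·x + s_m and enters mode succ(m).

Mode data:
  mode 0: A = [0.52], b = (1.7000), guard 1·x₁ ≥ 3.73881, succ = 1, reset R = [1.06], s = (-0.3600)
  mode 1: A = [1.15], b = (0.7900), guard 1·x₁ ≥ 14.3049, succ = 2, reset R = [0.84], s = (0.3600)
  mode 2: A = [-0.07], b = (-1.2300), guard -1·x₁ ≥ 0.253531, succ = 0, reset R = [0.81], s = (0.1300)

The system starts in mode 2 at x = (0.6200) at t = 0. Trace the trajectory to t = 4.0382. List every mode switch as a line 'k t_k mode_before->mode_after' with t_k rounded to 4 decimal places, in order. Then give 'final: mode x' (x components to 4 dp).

Mode 2: guard c·x = 0.2535 hit at Δt = 0.7030 (t = 0.7030), x⁻ = (-0.2535) → reset → x⁺ = (-0.0754), jump to mode 0
Mode 0: guard c·x = 3.7388 hit at Δt = 1.5112 (t = 2.2142), x⁻ = (3.7388) → reset → x⁺ = (3.6031), jump to mode 1
Mode 1: guard c·x = 14.3049 hit at Δt = 1.0880 (t = 3.3022), x⁻ = (14.3049) → reset → x⁺ = (12.3761), jump to mode 2
Mode 2: flow for 0.7360 to horizon, guard not reached → x = (10.8723)

1 0.7030 2->0
2 2.2142 0->1
3 3.3022 1->2
final: 2 10.8723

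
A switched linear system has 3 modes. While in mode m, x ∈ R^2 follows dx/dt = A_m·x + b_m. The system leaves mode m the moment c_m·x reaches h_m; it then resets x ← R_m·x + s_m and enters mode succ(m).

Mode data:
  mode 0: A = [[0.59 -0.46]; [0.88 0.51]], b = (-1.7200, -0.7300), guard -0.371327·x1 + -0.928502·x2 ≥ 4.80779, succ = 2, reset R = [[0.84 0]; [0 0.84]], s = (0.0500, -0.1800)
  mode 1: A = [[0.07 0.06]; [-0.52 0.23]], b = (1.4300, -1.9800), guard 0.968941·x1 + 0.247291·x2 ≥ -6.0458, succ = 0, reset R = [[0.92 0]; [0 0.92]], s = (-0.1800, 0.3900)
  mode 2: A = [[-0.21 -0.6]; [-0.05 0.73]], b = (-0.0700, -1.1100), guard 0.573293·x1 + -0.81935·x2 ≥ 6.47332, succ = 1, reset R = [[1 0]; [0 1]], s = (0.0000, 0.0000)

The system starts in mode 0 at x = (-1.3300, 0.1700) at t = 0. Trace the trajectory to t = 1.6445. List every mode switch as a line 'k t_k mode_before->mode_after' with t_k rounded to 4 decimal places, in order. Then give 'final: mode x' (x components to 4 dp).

1 0.9953 0->2
final: 2 -1.2917 -5.9425

Mode 0: guard c·x = 4.8078 hit at Δt = 0.9953 (t = 0.9953), x⁻ = (-3.9911, -3.5819) → reset → x⁺ = (-3.3025, -3.1888), jump to mode 2
Mode 2: flow for 0.6492 to horizon, guard not reached → x = (-1.2917, -5.9425)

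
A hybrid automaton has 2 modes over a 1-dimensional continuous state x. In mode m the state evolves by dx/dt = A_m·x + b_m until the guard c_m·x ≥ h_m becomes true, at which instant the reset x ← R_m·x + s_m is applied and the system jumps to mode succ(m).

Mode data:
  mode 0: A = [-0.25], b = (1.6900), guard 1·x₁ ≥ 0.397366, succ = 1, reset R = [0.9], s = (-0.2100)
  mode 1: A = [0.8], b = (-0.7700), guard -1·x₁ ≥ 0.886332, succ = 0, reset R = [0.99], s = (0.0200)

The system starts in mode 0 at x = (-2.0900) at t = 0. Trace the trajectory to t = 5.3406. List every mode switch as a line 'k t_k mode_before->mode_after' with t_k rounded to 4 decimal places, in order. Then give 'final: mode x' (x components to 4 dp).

Mode 0: guard c·x = 0.3974 hit at Δt = 1.3199 (t = 1.3199), x⁻ = (0.3974) → reset → x⁺ = (0.1476), jump to mode 1
Mode 1: guard c·x = 0.8863 hit at Δt = 1.0241 (t = 2.3440), x⁻ = (-0.8863) → reset → x⁺ = (-0.8575), jump to mode 0
Mode 0: guard c·x = 0.3974 hit at Δt = 0.7200 (t = 3.0640), x⁻ = (0.3974) → reset → x⁺ = (0.1476), jump to mode 1
Mode 1: guard c·x = 0.8863 hit at Δt = 1.0241 (t = 4.0881), x⁻ = (-0.8863) → reset → x⁺ = (-0.8575), jump to mode 0
Mode 0: guard c·x = 0.3974 hit at Δt = 0.7200 (t = 4.8081), x⁻ = (0.3974) → reset → x⁺ = (0.1476), jump to mode 1
Mode 1: flow for 0.5325 to horizon, guard not reached → x = (-0.2852)

1 1.3199 0->1
2 2.3440 1->0
3 3.0640 0->1
4 4.0881 1->0
5 4.8081 0->1
final: 1 -0.2852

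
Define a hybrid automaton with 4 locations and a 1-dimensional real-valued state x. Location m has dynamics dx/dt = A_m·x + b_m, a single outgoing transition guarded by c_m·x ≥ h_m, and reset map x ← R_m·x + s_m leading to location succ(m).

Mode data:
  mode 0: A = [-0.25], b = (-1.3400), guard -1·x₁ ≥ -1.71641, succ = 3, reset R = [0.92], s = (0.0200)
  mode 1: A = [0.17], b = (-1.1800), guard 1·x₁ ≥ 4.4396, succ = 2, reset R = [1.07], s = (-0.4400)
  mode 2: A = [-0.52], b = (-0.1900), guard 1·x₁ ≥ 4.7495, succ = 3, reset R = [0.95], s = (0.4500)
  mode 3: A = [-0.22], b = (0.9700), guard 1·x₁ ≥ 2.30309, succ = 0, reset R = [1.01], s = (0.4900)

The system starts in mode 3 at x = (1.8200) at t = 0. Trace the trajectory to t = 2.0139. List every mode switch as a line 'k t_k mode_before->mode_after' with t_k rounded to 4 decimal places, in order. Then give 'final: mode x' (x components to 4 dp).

Mode 3: guard c·x = 2.3031 hit at Δt = 0.9387 (t = 0.9387), x⁻ = (2.3031) → reset → x⁺ = (2.8161), jump to mode 0
Mode 0: guard c·x = -1.7164 hit at Δt = 0.5778 (t = 1.5165), x⁻ = (1.7164) → reset → x⁺ = (1.5991), jump to mode 3
Mode 3: flow for 0.4974 to horizon, guard not reached → x = (1.8904)

1 0.9387 3->0
2 1.5165 0->3
final: 3 1.8904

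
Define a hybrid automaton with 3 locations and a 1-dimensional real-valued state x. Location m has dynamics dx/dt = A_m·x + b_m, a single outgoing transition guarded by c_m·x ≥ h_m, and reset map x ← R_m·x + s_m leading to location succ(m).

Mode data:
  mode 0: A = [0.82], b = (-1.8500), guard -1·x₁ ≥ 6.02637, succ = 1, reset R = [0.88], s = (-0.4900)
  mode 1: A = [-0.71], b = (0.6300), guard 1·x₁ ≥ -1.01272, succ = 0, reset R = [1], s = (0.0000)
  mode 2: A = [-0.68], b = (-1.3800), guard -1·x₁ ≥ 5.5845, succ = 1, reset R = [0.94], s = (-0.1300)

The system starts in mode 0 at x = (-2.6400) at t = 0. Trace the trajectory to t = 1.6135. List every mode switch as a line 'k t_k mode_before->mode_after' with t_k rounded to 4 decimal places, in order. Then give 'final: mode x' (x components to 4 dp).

1 0.6411 0->1
final: 1 -2.4621

Mode 0: guard c·x = 6.0264 hit at Δt = 0.6411 (t = 0.6411), x⁻ = (-6.0264) → reset → x⁺ = (-5.7932), jump to mode 1
Mode 1: flow for 0.9724 to horizon, guard not reached → x = (-2.4621)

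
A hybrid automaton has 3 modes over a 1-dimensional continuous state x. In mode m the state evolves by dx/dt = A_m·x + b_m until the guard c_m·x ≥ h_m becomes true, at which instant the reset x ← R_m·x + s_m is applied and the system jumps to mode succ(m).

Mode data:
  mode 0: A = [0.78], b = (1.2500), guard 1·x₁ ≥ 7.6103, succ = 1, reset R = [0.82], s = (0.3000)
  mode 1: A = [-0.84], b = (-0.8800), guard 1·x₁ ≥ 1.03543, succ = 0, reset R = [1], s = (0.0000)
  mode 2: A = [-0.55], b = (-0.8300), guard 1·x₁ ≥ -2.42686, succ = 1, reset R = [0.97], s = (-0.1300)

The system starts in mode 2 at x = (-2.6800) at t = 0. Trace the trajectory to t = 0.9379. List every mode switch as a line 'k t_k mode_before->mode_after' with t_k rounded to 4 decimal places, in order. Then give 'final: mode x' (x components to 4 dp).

1 0.4429 2->1
final: 1 -1.9954

Mode 2: guard c·x = -2.4269 hit at Δt = 0.4429 (t = 0.4429), x⁻ = (-2.4269) → reset → x⁺ = (-2.4841), jump to mode 1
Mode 1: flow for 0.4950 to horizon, guard not reached → x = (-1.9954)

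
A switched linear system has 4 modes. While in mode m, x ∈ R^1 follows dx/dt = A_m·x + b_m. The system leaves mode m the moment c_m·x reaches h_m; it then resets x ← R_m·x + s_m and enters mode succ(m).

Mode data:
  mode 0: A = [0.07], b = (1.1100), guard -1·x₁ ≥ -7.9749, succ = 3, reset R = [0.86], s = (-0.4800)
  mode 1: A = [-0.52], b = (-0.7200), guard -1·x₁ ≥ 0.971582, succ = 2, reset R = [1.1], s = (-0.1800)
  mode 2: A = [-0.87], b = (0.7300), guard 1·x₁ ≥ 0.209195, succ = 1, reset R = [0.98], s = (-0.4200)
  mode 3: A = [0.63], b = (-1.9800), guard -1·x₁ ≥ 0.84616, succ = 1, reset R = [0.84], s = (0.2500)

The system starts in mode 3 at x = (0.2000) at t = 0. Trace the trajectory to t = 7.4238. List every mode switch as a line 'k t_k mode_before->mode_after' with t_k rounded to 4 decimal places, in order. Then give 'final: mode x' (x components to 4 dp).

Mode 3: guard c·x = 0.8462 hit at Δt = 0.4828 (t = 0.4828), x⁻ = (-0.8462) → reset → x⁺ = (-0.4608), jump to mode 1
Mode 1: guard c·x = 0.9716 hit at Δt = 1.5481 (t = 2.0309), x⁻ = (-0.9716) → reset → x⁺ = (-1.2487), jump to mode 2
Mode 2: guard c·x = 0.2092 hit at Δt = 1.3774 (t = 3.4083), x⁻ = (0.2092) → reset → x⁺ = (-0.2150), jump to mode 1
Mode 1: guard c·x = 0.9716 hit at Δt = 2.0018 (t = 5.4101), x⁻ = (-0.9716) → reset → x⁺ = (-1.2487), jump to mode 2
Mode 2: guard c·x = 0.2092 hit at Δt = 1.3774 (t = 6.7875), x⁻ = (0.2092) → reset → x⁺ = (-0.2150), jump to mode 1
Mode 1: flow for 0.6363 to horizon, guard not reached → x = (-0.5445)

1 0.4828 3->1
2 2.0309 1->2
3 3.4083 2->1
4 5.4101 1->2
5 6.7875 2->1
final: 1 -0.5445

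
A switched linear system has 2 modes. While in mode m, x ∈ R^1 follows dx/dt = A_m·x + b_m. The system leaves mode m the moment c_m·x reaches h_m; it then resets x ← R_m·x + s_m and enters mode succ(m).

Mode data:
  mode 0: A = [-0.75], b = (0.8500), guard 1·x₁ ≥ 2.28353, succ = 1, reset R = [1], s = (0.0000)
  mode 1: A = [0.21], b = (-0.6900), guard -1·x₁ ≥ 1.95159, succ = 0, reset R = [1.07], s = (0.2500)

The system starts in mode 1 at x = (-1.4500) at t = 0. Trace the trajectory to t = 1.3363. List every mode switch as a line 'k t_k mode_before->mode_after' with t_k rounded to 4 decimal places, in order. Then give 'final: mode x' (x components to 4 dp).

1 0.4794 1->0
final: 0 -0.4294

Mode 1: guard c·x = 1.9516 hit at Δt = 0.4794 (t = 0.4794), x⁻ = (-1.9516) → reset → x⁺ = (-1.8382), jump to mode 0
Mode 0: flow for 0.8569 to horizon, guard not reached → x = (-0.4294)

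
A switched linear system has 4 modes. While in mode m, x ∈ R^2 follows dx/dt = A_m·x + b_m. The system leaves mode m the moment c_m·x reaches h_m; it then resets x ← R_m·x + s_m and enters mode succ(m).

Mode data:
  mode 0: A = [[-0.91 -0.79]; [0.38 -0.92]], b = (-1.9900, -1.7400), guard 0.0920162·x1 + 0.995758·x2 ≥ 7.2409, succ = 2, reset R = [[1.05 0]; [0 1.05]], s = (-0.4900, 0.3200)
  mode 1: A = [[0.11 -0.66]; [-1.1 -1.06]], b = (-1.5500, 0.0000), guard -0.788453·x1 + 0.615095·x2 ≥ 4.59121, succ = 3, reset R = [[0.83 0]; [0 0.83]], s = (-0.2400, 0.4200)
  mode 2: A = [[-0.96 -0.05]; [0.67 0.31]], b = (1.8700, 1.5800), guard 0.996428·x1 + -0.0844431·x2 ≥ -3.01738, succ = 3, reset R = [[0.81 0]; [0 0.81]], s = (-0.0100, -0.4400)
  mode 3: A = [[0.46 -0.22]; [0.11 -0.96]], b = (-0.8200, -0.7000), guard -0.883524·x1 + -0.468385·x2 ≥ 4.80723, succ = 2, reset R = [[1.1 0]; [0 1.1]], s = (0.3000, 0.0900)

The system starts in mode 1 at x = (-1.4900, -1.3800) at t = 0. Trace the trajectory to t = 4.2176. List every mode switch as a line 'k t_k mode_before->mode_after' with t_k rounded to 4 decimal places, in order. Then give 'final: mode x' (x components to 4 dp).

1 1.3476 1->3
2 1.9480 3->2
3 2.4439 2->3
4 3.5184 3->2
5 3.8640 2->3
final: 3 -3.1994 -1.4265

Mode 1: guard c·x = 4.5912 hit at Δt = 1.3476 (t = 1.3476), x⁻ = (-4.2746, 1.9849) → reset → x⁺ = (-3.7879, 2.0675), jump to mode 3
Mode 3: guard c·x = 4.8072 hit at Δt = 0.6004 (t = 1.9480), x⁻ = (-5.7588, 0.5995) → reset → x⁺ = (-6.0347, 0.7494), jump to mode 2
Mode 2: guard c·x = -3.0174 hit at Δt = 0.4959 (t = 2.4439), x⁻ = (-3.0177, 0.1239) → reset → x⁺ = (-2.4543, -0.3397), jump to mode 3
Mode 3: guard c·x = 4.8072 hit at Δt = 1.0745 (t = 3.5184), x⁻ = (-4.9780, -0.8733) → reset → x⁺ = (-5.1758, -0.8706), jump to mode 2
Mode 2: guard c·x = -3.0174 hit at Δt = 0.3456 (t = 3.8640), x⁻ = (-3.1469, -1.4007) → reset → x⁺ = (-2.5590, -1.5746), jump to mode 3
Mode 3: flow for 0.3536 to horizon, guard not reached → x = (-3.1994, -1.4265)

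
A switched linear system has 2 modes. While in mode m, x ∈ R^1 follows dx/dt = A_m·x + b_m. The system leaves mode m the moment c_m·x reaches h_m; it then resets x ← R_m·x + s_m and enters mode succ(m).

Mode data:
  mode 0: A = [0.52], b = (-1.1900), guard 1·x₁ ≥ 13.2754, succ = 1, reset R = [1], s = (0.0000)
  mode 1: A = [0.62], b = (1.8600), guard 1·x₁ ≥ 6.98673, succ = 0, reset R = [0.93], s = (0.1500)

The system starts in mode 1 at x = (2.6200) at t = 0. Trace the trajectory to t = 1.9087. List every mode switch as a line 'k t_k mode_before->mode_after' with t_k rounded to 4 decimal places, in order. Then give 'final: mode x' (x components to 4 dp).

Mode 1: guard c·x = 6.9867 hit at Δt = 0.9273 (t = 0.9273), x⁻ = (6.9867) → reset → x⁺ = (6.6477), jump to mode 0
Mode 0: flow for 0.9814 to horizon, guard not reached → x = (9.5502)

1 0.9273 1->0
final: 0 9.5502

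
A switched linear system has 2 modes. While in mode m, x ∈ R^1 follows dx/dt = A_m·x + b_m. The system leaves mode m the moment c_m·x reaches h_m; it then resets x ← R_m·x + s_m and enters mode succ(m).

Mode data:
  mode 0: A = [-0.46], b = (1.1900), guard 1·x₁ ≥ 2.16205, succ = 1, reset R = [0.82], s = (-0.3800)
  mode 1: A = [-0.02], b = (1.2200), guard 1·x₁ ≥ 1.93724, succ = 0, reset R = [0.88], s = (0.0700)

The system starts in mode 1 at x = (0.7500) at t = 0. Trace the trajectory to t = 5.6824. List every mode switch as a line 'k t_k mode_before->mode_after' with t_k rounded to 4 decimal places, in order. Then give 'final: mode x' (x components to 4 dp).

Mode 1: guard c·x = 1.9372 hit at Δt = 0.9951 (t = 0.9951), x⁻ = (1.9372) → reset → x⁺ = (1.7748), jump to mode 0
Mode 0: guard c·x = 2.1620 hit at Δt = 1.4084 (t = 2.4035), x⁻ = (2.1620) → reset → x⁺ = (1.3929), jump to mode 1
Mode 1: guard c·x = 1.9372 hit at Δt = 0.4587 (t = 2.8622), x⁻ = (1.9372) → reset → x⁺ = (1.7748), jump to mode 0
Mode 0: guard c·x = 2.1620 hit at Δt = 1.4084 (t = 4.2706), x⁻ = (2.1620) → reset → x⁺ = (1.3929), jump to mode 1
Mode 1: guard c·x = 1.9372 hit at Δt = 0.4587 (t = 4.7293), x⁻ = (1.9372) → reset → x⁺ = (1.7748), jump to mode 0
Mode 0: flow for 0.9531 to horizon, guard not reached → x = (2.0631)

1 0.9951 1->0
2 2.4035 0->1
3 2.8622 1->0
4 4.2706 0->1
5 4.7293 1->0
final: 0 2.0631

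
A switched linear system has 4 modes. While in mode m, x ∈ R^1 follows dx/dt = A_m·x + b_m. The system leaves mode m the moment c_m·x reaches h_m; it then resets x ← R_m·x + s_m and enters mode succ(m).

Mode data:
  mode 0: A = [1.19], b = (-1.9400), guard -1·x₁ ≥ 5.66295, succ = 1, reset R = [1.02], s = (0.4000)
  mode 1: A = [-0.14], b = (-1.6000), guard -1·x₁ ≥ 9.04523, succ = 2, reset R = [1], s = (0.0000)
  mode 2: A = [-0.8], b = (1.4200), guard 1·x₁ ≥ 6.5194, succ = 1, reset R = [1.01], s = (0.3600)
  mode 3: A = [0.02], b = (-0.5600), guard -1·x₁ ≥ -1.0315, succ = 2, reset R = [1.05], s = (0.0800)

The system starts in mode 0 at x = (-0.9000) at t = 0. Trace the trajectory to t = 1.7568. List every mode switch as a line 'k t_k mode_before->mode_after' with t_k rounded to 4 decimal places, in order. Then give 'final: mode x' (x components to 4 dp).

Mode 0: guard c·x = 5.6630 hit at Δt = 0.8896 (t = 0.8896), x⁻ = (-5.6630) → reset → x⁺ = (-5.3762), jump to mode 1
Mode 1: flow for 0.8672 to horizon, guard not reached → x = (-6.0682)

1 0.8896 0->1
final: 1 -6.0682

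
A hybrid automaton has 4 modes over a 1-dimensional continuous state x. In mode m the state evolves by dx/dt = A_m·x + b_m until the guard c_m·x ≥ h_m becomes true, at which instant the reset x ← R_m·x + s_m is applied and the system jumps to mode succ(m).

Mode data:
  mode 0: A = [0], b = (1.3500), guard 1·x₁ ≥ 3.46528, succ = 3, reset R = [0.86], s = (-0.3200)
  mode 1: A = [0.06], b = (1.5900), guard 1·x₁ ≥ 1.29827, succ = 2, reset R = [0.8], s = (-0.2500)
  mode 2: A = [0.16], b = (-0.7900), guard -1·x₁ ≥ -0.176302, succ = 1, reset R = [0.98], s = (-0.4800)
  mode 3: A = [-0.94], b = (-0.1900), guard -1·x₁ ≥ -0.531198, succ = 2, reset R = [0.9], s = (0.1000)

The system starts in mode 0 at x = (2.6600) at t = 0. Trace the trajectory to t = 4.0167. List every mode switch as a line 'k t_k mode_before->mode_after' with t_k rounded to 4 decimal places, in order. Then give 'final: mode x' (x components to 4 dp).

1 0.5965 0->3
2 2.0452 3->2
3 2.5962 2->1
4 3.5877 1->2
final: 2 0.4938

Mode 0: guard c·x = 3.4653 hit at Δt = 0.5965 (t = 0.5965), x⁻ = (3.4653) → reset → x⁺ = (2.6601), jump to mode 3
Mode 3: guard c·x = -0.5312 hit at Δt = 1.4487 (t = 2.0452), x⁻ = (0.5312) → reset → x⁺ = (0.5781), jump to mode 2
Mode 2: guard c·x = -0.1763 hit at Δt = 0.5510 (t = 2.5962), x⁻ = (0.1763) → reset → x⁺ = (-0.3072), jump to mode 1
Mode 1: guard c·x = 1.2983 hit at Δt = 0.9915 (t = 3.5877), x⁻ = (1.2983) → reset → x⁺ = (0.7886), jump to mode 2
Mode 2: flow for 0.4290 to horizon, guard not reached → x = (0.4938)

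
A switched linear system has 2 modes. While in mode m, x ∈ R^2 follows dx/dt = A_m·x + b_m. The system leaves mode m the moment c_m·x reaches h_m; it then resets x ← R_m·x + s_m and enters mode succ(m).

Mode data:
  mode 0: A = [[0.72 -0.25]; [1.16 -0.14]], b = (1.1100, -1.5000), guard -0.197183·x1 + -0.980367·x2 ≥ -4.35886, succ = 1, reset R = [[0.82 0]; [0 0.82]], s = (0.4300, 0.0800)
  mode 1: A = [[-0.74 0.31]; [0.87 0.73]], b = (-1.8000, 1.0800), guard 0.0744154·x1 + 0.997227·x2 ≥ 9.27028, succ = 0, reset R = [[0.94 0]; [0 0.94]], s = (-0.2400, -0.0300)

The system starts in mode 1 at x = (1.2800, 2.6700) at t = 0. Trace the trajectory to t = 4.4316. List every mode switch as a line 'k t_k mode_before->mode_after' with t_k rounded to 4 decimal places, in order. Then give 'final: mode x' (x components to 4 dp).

Mode 1: guard c·x = 9.2703 hit at Δt = 1.1438 (t = 1.1438), x⁻ = (0.6005, 9.2512) → reset → x⁺ = (0.3245, 8.6662), jump to mode 0
Mode 0: guard c·x = -4.3589 hit at Δt = 1.4778 (t = 2.6216), x⁻ = (-0.8006, 4.6072) → reset → x⁺ = (-0.2265, 3.8579), jump to mode 1
Mode 1: guard c·x = 9.2703 hit at Δt = 0.9974 (t = 3.6190), x⁻ = (0.0563, 9.2919) → reset → x⁺ = (-0.1870, 8.7043), jump to mode 0
Mode 0: flow for 0.8126 to horizon, guard not reached → x = (-1.1902, 5.9971)

1 1.1438 1->0
2 2.6216 0->1
3 3.6190 1->0
final: 0 -1.1902 5.9971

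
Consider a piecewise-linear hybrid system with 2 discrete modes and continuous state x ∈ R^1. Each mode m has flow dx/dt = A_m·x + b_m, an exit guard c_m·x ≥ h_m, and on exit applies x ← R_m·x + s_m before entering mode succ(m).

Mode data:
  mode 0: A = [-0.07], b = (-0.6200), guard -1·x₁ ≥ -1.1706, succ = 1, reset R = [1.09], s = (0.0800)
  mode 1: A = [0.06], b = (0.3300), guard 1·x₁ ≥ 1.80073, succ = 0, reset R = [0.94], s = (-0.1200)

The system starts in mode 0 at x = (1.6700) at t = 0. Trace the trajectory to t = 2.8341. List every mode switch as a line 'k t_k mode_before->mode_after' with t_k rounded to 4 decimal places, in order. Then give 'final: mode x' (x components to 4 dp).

1 0.6943 0->1
2 1.7419 1->0
3 2.3036 0->1
final: 1 1.5777

Mode 0: guard c·x = -1.1706 hit at Δt = 0.6943 (t = 0.6943), x⁻ = (1.1706) → reset → x⁺ = (1.3560), jump to mode 1
Mode 1: guard c·x = 1.8007 hit at Δt = 1.0476 (t = 1.7419), x⁻ = (1.8007) → reset → x⁺ = (1.5727), jump to mode 0
Mode 0: guard c·x = -1.1706 hit at Δt = 0.5616 (t = 2.3036), x⁻ = (1.1706) → reset → x⁺ = (1.3560), jump to mode 1
Mode 1: flow for 0.5305 to horizon, guard not reached → x = (1.5777)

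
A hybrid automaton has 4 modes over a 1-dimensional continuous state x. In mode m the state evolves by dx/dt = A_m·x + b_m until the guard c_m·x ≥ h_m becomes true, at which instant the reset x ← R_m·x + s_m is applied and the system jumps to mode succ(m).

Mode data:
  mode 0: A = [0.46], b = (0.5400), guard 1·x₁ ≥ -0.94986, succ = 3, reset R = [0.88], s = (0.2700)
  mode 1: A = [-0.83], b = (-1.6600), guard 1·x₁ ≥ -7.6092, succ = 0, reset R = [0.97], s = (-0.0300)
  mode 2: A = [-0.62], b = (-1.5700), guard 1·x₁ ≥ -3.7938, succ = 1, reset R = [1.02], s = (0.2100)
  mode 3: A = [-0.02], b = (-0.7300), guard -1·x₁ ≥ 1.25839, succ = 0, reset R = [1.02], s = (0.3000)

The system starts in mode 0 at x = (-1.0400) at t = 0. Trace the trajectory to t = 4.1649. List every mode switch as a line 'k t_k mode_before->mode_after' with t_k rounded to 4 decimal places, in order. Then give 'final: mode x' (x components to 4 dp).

1 1.1189 0->3
2 2.0919 3->0
3 2.4462 0->3
4 3.4192 3->0
5 3.7735 0->3
final: 3 -0.8460

Mode 0: guard c·x = -0.9499 hit at Δt = 1.1189 (t = 1.1189), x⁻ = (-0.9499) → reset → x⁺ = (-0.5659), jump to mode 3
Mode 3: guard c·x = 1.2584 hit at Δt = 0.9730 (t = 2.0919), x⁻ = (-1.2584) → reset → x⁺ = (-0.9836), jump to mode 0
Mode 0: guard c·x = -0.9499 hit at Δt = 0.3543 (t = 2.4462), x⁻ = (-0.9499) → reset → x⁺ = (-0.5659), jump to mode 3
Mode 3: guard c·x = 1.2584 hit at Δt = 0.9730 (t = 3.4192), x⁻ = (-1.2584) → reset → x⁺ = (-0.9836), jump to mode 0
Mode 0: guard c·x = -0.9499 hit at Δt = 0.3543 (t = 3.7735), x⁻ = (-0.9499) → reset → x⁺ = (-0.5659), jump to mode 3
Mode 3: flow for 0.3914 to horizon, guard not reached → x = (-0.8460)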